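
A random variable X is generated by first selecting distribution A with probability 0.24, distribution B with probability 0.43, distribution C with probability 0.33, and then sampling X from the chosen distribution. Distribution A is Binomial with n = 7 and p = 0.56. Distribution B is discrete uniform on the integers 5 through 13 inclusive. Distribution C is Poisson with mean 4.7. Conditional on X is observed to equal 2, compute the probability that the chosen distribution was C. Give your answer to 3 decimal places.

0.560

Likelihoods P(X=2 | ·): A: 0.108607; B: 0; C: 0.100457.
Posterior ∝ prior × likelihood. Numerator for C: 0.33·0.100457 = 0.0331509.
Normalizing constant: 0.24·0.108607 + 0.43·0 + 0.33·0.100457 = 0.0592167.
P(C | observation) = 0.0331509 / 0.0592167 = 0.559824.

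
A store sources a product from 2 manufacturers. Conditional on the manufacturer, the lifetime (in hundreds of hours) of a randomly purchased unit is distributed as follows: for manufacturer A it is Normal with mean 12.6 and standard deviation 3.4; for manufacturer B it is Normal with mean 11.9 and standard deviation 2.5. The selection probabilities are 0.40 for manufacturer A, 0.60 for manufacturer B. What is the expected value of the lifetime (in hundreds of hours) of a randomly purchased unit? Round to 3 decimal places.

Component means — A: 12.6; B: 11.9.
E[X] = 0.4·12.6 + 0.6·11.9 = 12.18.

12.180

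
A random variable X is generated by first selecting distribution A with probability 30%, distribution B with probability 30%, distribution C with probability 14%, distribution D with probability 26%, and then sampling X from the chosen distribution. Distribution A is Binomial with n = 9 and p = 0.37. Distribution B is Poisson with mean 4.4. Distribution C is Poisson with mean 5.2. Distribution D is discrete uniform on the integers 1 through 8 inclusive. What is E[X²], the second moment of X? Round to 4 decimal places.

For each component E[X²] = Var + (mean)², giving A: 13.1868; B: 23.76; C: 32.24; D: 25.5.
Overall E[X²] = 0.3·13.1868 + 0.3·23.76 + 0.14·32.24 + 0.26·25.5 = 22.2276.

22.2276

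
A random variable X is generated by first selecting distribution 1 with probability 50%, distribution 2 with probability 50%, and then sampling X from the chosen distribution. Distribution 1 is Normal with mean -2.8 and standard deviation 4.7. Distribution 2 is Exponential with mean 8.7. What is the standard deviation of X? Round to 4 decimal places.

Per component, 1: μ=-2.8, E[X²]=29.93; 2: μ=8.7, E[X²]=151.38.
E[X] = 0.5·-2.8 + 0.5·8.7 = 2.95.
E[X²] = 0.5·29.93 + 0.5·151.38 = 90.655.
Var(X) = E[X²] − (E[X])² = 90.655 − 8.7025 = 81.9525.
SD(X) = √81.9525 = 9.05276.

9.0528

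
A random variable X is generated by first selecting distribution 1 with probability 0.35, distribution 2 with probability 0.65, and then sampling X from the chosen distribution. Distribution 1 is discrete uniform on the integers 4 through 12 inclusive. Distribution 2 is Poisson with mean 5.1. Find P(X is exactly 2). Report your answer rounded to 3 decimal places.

0.052

Conditional on each component, P(X = 2): 1: 0; 2: 0.0792882.
By total probability, P(X = 2) = 0.35·0 + 0.65·0.0792882 = 0.0515373.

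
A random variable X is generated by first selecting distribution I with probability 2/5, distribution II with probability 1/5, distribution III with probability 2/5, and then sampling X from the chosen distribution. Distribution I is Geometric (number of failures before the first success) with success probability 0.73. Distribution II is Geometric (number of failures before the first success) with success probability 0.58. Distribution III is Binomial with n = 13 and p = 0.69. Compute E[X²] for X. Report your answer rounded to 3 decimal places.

For each component E[X²] = Var + (mean)², giving I: 0.64346; II: 1.77289; III: 83.2416.
Overall E[X²] = 0.4·0.64346 + 0.2·1.77289 + 0.4·83.2416 = 33.9086.

33.909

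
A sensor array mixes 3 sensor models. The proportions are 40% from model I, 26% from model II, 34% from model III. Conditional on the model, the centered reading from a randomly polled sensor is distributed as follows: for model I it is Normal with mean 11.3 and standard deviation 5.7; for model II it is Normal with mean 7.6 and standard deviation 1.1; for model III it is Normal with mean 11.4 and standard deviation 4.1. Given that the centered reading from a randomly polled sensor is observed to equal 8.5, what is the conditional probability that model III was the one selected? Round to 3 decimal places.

Likelihoods f(8.5 | ·): I: 0.062035; II: 0.25951; III: 0.0757684.
Posterior ∝ prior × likelihood. Numerator for III: 0.34·0.0757684 = 0.0257612.
Normalizing constant: 0.4·0.062035 + 0.26·0.25951 + 0.34·0.0757684 = 0.118048.
P(III | observation) = 0.0257612 / 0.118048 = 0.218227.

0.218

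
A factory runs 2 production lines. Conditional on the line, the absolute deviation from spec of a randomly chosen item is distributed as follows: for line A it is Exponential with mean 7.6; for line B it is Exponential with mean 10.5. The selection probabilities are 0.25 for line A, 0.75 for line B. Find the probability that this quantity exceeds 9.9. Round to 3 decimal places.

Conditional on each line, P(X > 9.9): A: 0.271816; B: 0.389513.
By total probability, P(X > 9.9) = 0.25·0.271816 + 0.75·0.389513 = 0.360089.

0.360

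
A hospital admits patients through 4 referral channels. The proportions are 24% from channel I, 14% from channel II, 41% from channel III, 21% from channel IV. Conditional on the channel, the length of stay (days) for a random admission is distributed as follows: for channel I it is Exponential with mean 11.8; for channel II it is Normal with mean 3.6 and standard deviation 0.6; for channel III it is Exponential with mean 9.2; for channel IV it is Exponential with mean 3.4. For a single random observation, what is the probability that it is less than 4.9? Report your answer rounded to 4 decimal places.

0.5490

Conditional on each channel, P(X < 4.9): I: 0.339828; II: 0.98487; III: 0.412929; IV: 0.763351.
By total probability, P(X < 4.9) = 0.24·0.339828 + 0.14·0.98487 + 0.41·0.412929 + 0.21·0.763351 = 0.549045.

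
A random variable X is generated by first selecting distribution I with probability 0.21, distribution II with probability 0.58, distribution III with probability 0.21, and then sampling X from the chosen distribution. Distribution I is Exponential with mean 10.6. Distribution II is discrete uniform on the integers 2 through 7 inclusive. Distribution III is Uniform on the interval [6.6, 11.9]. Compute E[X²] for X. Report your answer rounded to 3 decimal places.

79.088

For each component E[X²] = Var + (mean)², giving I: 224.72; II: 23.1667; III: 87.9033.
Overall E[X²] = 0.21·224.72 + 0.58·23.1667 + 0.21·87.9033 = 79.0876.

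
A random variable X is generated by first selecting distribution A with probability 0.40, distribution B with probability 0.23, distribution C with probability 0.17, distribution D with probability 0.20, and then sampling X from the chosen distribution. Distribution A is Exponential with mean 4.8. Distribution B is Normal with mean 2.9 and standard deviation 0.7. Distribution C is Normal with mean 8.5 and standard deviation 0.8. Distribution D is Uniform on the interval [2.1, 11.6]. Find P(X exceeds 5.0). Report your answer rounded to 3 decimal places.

0.450

Conditional on each component, P(X > 5.0): A: 0.352866; B: 0.0013499; C: 0.999994; D: 0.694737.
By total probability, P(X > 5.0) = 0.4·0.352866 + 0.23·0.0013499 + 0.17·0.999994 + 0.2·0.694737 = 0.450403.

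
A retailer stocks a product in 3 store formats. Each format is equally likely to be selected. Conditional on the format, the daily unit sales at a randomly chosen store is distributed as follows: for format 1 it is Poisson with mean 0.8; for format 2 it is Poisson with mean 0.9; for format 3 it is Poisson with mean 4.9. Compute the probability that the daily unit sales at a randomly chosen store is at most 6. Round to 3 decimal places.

0.926

Conditional on each format, P(X ≤ 6): 1: 0.999979; 2: 0.999957; 3: 0.776655.
By total probability, P(X ≤ 6) = 0.333333·0.999979 + 0.333333·0.999957 + 0.333333·0.776655 = 0.92553.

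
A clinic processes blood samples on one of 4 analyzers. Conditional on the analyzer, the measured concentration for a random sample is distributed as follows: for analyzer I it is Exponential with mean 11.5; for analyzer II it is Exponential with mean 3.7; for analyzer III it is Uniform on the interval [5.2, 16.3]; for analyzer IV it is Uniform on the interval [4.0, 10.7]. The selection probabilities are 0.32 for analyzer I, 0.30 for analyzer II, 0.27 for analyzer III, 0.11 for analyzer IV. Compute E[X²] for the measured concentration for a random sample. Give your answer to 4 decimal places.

For each component E[X²] = Var + (mean)², giving I: 264.5; II: 27.38; III: 125.83; IV: 57.7633.
Overall E[X²] = 0.32·264.5 + 0.3·27.38 + 0.27·125.83 + 0.11·57.7633 = 133.182.

133.1821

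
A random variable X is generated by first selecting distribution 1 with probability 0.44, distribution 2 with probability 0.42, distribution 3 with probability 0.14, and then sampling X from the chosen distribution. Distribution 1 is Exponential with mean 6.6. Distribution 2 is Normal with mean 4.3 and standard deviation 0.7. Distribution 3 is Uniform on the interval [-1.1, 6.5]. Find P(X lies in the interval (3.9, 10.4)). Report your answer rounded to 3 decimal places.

0.501

Conditional on each component, P(3.9 < X < 10.4): 1: 0.346973; 2: 0.716145; 3: 0.342105.
By total probability, P(3.9 < X < 10.4) = 0.44·0.346973 + 0.42·0.716145 + 0.14·0.342105 = 0.501344.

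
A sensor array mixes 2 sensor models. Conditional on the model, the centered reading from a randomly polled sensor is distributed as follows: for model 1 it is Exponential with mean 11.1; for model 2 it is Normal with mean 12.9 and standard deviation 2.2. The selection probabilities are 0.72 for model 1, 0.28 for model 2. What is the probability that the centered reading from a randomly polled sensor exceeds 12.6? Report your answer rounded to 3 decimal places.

0.387

Conditional on each model, P(X > 12.6): 1: 0.321379; 2: 0.554233.
By total probability, P(X > 12.6) = 0.72·0.321379 + 0.28·0.554233 = 0.386578.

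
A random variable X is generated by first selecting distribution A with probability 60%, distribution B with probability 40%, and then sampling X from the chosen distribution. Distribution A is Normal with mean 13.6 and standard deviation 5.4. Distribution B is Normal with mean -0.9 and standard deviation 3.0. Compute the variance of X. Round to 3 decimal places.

Per component, A: μ=13.6, E[X²]=214.12; B: μ=-0.9, E[X²]=9.81.
E[X] = 0.6·13.6 + 0.4·-0.9 = 7.8.
E[X²] = 0.6·214.12 + 0.4·9.81 = 132.396.
Var(X) = E[X²] − (E[X])² = 132.396 − 60.84 = 71.556.

71.556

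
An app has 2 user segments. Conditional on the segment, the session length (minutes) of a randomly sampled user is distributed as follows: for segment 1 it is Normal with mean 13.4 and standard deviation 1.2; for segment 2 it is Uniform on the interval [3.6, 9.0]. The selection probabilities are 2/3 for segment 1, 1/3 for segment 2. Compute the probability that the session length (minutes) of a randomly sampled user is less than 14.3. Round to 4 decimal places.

0.8489

Conditional on each segment, P(X < 14.3): 1: 0.773373; 2: 1.
By total probability, P(X < 14.3) = 0.666667·0.773373 + 0.333333·1 = 0.848915.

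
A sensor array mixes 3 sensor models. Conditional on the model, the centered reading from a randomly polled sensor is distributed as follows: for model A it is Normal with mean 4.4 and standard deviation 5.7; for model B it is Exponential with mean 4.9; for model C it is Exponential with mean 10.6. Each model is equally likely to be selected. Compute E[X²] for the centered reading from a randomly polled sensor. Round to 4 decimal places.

For each component E[X²] = Var + (mean)², giving A: 51.85; B: 48.02; C: 224.72.
Overall E[X²] = 0.333333·51.85 + 0.333333·48.02 + 0.333333·224.72 = 108.197.

108.1967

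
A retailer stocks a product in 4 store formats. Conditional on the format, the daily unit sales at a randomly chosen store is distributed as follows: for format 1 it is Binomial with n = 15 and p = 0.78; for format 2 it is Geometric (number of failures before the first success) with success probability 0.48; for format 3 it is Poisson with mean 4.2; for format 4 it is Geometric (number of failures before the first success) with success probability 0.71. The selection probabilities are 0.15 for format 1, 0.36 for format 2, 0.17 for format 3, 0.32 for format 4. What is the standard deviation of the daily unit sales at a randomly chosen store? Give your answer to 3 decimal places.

Per component, 1: μ=11.7, E[X²]=139.464; 2: μ=1.08333, E[X²]=3.43056; 3: μ=4.2, E[X²]=21.84; 4: μ=0.408451, E[X²]=0.742115.
E[X] = 0.15·11.7 + 0.36·1.08333 + 0.17·4.2 + 0.32·0.408451 = 2.9897.
E[X²] = 0.15·139.464 + 0.36·3.43056 + 0.17·21.84 + 0.32·0.742115 = 26.1049.
Var(X) = E[X²] − (E[X])² = 26.1049 − 8.93833 = 17.1665.
SD(X) = √17.1665 = 4.14325.

4.143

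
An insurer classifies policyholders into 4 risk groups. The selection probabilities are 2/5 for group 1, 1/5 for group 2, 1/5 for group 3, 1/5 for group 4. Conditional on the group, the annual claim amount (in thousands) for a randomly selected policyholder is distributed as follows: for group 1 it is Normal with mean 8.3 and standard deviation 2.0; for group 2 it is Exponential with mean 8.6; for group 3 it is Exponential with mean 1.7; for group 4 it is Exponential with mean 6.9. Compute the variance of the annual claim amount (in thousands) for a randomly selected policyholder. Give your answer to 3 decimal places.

Per component, 1: μ=8.3, E[X²]=72.89; 2: μ=8.6, E[X²]=147.92; 3: μ=1.7, E[X²]=5.78; 4: μ=6.9, E[X²]=95.22.
E[X] = 0.4·8.3 + 0.2·8.6 + 0.2·1.7 + 0.2·6.9 = 6.76.
E[X²] = 0.4·72.89 + 0.2·147.92 + 0.2·5.78 + 0.2·95.22 = 78.94.
Var(X) = E[X²] − (E[X])² = 78.94 − 45.6976 = 33.2424.

33.242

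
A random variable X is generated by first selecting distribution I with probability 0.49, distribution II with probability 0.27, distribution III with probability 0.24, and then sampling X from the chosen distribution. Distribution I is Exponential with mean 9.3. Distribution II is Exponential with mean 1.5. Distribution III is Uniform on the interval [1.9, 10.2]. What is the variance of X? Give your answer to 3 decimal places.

Per component, I: μ=9.3, E[X²]=172.98; II: μ=1.5, E[X²]=4.5; III: μ=6.05, E[X²]=42.3433.
E[X] = 0.49·9.3 + 0.27·1.5 + 0.24·6.05 = 6.414.
E[X²] = 0.49·172.98 + 0.27·4.5 + 0.24·42.3433 = 96.1376.
Var(X) = E[X²] − (E[X])² = 96.1376 − 41.1394 = 54.9982.

54.998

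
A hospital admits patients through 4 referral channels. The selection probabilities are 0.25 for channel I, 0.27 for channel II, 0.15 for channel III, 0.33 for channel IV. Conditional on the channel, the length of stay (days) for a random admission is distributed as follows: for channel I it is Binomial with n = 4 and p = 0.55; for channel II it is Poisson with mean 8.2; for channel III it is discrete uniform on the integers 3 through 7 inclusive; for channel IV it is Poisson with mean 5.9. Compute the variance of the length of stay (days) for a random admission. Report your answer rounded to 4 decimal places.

Per component, I: μ=2.2, E[X²]=5.83; II: μ=8.2, E[X²]=75.44; III: μ=5, E[X²]=27; IV: μ=5.9, E[X²]=40.71.
E[X] = 0.25·2.2 + 0.27·8.2 + 0.15·5 + 0.33·5.9 = 5.461.
E[X²] = 0.25·5.83 + 0.27·75.44 + 0.15·27 + 0.33·40.71 = 39.3106.
Var(X) = E[X²] − (E[X])² = 39.3106 − 29.8225 = 9.48808.

9.4881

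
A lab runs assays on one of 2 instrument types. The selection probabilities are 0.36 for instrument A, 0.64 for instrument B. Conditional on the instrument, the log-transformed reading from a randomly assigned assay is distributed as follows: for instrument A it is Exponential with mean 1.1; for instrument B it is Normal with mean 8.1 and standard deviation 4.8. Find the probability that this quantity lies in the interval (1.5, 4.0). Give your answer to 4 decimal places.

0.1542

Conditional on each instrument, P(1.5 < X < 4.0): A: 0.229381; B: 0.111941.
By total probability, P(1.5 < X < 4.0) = 0.36·0.229381 + 0.64·0.111941 = 0.154219.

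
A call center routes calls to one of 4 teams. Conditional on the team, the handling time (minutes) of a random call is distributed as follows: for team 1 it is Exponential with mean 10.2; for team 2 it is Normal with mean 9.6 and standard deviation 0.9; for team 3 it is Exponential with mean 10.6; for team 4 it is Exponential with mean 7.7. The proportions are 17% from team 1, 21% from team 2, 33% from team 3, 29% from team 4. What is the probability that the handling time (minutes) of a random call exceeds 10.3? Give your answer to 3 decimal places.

0.309

Conditional on each team, P(X > 10.3): 1: 0.36429; 2: 0.21835; 3: 0.37844; 4: 0.262458.
By total probability, P(X > 10.3) = 0.17·0.36429 + 0.21·0.21835 + 0.33·0.37844 + 0.29·0.262458 = 0.308781.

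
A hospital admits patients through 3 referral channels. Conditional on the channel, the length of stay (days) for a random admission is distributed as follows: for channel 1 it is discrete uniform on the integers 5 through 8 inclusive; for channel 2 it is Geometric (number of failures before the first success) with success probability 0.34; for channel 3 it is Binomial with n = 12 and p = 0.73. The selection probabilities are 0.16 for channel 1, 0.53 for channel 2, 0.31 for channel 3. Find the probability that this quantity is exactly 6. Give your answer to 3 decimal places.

0.072

Conditional on each channel, P(X = 6): 1: 0.25; 2: 0.0281023; 3: 0.0541741.
By total probability, P(X = 6) = 0.16·0.25 + 0.53·0.0281023 + 0.31·0.0541741 = 0.0716882.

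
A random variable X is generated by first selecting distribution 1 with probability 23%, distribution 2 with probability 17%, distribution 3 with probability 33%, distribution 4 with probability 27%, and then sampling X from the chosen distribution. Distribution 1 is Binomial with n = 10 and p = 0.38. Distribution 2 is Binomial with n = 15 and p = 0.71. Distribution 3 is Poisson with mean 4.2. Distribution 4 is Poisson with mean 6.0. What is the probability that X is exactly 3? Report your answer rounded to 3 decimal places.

Conditional on each component, P(X = 3): 1: 0.231886; 2: 5.76186e-05; 3: 0.185165; 4: 0.0892351.
By total probability, P(X = 3) = 0.23·0.231886 + 0.17·5.76186e-05 + 0.33·0.185165 + 0.27·0.0892351 = 0.138542.

0.139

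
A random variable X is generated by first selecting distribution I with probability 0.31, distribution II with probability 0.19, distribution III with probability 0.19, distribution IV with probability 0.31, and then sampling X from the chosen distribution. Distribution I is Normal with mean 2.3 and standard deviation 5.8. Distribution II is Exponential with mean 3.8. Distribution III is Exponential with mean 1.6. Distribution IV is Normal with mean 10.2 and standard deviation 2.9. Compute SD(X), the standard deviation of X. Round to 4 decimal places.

Per component, I: μ=2.3, E[X²]=38.93; II: μ=3.8, E[X²]=28.88; III: μ=1.6, E[X²]=5.12; IV: μ=10.2, E[X²]=112.45.
E[X] = 0.31·2.3 + 0.19·3.8 + 0.19·1.6 + 0.31·10.2 = 4.901.
E[X²] = 0.31·38.93 + 0.19·28.88 + 0.19·5.12 + 0.31·112.45 = 53.3878.
Var(X) = E[X²] − (E[X])² = 53.3878 − 24.0198 = 29.368.
SD(X) = √29.368 = 5.41922.

5.4192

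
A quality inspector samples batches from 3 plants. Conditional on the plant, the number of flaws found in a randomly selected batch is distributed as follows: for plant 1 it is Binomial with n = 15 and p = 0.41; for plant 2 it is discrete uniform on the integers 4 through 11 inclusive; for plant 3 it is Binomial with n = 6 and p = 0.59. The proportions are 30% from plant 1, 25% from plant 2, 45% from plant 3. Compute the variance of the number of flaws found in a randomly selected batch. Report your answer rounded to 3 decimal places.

5.875

Per component, 1: μ=6.15, E[X²]=41.451; 2: μ=7.5, E[X²]=61.5; 3: μ=3.54, E[X²]=13.983.
E[X] = 0.3·6.15 + 0.25·7.5 + 0.45·3.54 = 5.313.
E[X²] = 0.3·41.451 + 0.25·61.5 + 0.45·13.983 = 34.1026.
Var(X) = E[X²] − (E[X])² = 34.1026 − 28.228 = 5.87468.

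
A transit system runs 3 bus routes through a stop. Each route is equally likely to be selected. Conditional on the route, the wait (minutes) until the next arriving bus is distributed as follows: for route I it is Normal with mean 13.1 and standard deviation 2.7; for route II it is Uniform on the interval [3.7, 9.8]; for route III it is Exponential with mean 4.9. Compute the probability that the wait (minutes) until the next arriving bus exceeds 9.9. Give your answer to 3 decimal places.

0.338

Conditional on each route, P(X > 9.9): I: 0.882028; II: 0; III: 0.132601.
By total probability, P(X > 9.9) = 0.333333·0.882028 + 0.333333·0 + 0.333333·0.132601 = 0.33821.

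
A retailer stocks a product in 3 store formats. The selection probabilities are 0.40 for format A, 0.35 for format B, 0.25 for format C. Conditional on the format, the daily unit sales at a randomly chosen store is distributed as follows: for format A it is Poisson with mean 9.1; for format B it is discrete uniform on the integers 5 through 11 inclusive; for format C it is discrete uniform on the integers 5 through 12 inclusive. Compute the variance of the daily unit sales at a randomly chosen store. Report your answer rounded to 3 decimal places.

6.580

Per component, A: μ=9.1, E[X²]=91.91; B: μ=8, E[X²]=68; C: μ=8.5, E[X²]=77.5.
E[X] = 0.4·9.1 + 0.35·8 + 0.25·8.5 = 8.565.
E[X²] = 0.4·91.91 + 0.35·68 + 0.25·77.5 = 79.939.
Var(X) = E[X²] − (E[X])² = 79.939 − 73.3592 = 6.57977.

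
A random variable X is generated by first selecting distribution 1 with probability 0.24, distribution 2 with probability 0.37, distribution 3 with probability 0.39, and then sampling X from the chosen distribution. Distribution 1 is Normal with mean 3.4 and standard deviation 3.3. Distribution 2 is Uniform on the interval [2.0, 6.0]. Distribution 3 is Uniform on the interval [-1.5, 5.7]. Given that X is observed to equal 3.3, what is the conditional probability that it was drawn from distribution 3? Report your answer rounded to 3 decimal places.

0.308

Likelihoods f(3.3 | ·): 1: 0.120836; 2: 0.25; 3: 0.138889.
Posterior ∝ prior × likelihood. Numerator for 3: 0.39·0.138889 = 0.0541667.
Normalizing constant: 0.24·0.120836 + 0.37·0.25 + 0.39·0.138889 = 0.175667.
P(3 | observation) = 0.0541667 / 0.175667 = 0.308348.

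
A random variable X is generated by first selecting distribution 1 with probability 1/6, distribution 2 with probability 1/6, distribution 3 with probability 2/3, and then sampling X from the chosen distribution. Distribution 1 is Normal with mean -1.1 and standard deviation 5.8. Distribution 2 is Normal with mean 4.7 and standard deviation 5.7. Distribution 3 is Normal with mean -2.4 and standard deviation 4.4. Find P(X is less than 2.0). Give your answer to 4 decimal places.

0.7311

Conditional on each component, P(X < 2.0): 1: 0.703496; 2: 0.317863; 3: 0.841345.
By total probability, P(X < 2.0) = 0.166667·0.703496 + 0.166667·0.317863 + 0.666667·0.841345 = 0.731123.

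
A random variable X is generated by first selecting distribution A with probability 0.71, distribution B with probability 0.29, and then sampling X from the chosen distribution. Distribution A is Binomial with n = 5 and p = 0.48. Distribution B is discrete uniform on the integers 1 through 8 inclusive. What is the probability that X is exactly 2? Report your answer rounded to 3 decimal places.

Conditional on each component, P(X = 2): A: 0.323961; B: 0.125.
By total probability, P(X = 2) = 0.71·0.323961 + 0.29·0.125 = 0.266262.

0.266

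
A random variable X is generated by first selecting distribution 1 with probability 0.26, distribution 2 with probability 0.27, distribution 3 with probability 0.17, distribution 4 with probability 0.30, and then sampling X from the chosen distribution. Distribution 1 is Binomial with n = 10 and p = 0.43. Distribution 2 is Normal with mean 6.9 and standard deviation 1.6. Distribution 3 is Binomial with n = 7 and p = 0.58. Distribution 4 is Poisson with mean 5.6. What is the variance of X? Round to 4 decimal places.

4.5353

Per component, 1: μ=4.3, E[X²]=20.941; 2: μ=6.9, E[X²]=50.17; 3: μ=4.06, E[X²]=18.1888; 4: μ=5.6, E[X²]=36.96.
E[X] = 0.26·4.3 + 0.27·6.9 + 0.17·4.06 + 0.3·5.6 = 5.3512.
E[X²] = 0.26·20.941 + 0.27·50.17 + 0.17·18.1888 + 0.3·36.96 = 33.1707.
Var(X) = E[X²] − (E[X])² = 33.1707 − 28.6353 = 4.53531.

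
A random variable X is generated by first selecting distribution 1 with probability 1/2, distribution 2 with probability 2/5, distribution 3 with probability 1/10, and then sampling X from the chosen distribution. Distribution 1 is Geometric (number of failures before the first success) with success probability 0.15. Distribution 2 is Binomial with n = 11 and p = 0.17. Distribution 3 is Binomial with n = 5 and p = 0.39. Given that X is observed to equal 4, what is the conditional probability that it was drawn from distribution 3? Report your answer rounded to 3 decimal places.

0.093

Likelihoods P(X=4 | ·): 1: 0.0783009; 2: 0.0747922; 3: 0.07056.
Posterior ∝ prior × likelihood. Numerator for 3: 0.1·0.07056 = 0.007056.
Normalizing constant: 0.5·0.0783009 + 0.4·0.0747922 + 0.1·0.07056 = 0.0761233.
P(3 | observation) = 0.007056 / 0.0761233 = 0.0926916.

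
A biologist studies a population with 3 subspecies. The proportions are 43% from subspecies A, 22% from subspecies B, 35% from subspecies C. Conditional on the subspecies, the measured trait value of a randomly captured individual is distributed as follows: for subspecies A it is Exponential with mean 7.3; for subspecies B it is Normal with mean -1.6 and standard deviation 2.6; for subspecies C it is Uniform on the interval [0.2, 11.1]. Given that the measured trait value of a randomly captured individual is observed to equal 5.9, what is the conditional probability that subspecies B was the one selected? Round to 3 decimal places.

0.009

Likelihoods f(5.9 | ·): A: 0.0610481; B: 0.00239361; C: 0.0917431.
Posterior ∝ prior × likelihood. Numerator for B: 0.22·0.00239361 = 0.000526594.
Normalizing constant: 0.43·0.0610481 + 0.22·0.00239361 + 0.35·0.0917431 = 0.0588874.
P(B | observation) = 0.000526594 / 0.0588874 = 0.00894239.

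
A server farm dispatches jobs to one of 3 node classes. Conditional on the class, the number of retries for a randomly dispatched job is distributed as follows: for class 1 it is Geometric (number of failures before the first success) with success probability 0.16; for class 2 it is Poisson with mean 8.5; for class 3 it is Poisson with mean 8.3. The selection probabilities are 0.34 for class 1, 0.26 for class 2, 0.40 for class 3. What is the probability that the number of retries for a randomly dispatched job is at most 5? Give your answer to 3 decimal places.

0.326

Conditional on each class, P(X ≤ 5): 1: 0.648702; 2: 0.149597; 3: 0.165273.
By total probability, P(X ≤ 5) = 0.34·0.648702 + 0.26·0.149597 + 0.4·0.165273 = 0.325563.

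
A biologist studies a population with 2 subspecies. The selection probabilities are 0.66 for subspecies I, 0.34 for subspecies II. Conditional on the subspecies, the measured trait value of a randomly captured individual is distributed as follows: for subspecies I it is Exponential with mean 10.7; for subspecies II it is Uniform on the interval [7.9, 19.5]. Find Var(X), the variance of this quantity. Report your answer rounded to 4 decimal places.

81.3955

Per component, I: μ=10.7, E[X²]=228.98; II: μ=13.7, E[X²]=198.903.
E[X] = 0.66·10.7 + 0.34·13.7 = 11.72.
E[X²] = 0.66·228.98 + 0.34·198.903 = 218.754.
Var(X) = E[X²] − (E[X])² = 218.754 − 137.358 = 81.3955.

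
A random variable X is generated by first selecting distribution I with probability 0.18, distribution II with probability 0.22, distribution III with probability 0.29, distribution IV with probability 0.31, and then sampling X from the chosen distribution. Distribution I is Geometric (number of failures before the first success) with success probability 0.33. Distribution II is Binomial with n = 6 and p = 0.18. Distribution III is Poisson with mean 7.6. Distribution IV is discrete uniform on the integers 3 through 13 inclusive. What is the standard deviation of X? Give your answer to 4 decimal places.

Per component, I: μ=2.0303, E[X²]=10.2746; II: μ=1.08, E[X²]=2.052; III: μ=7.6, E[X²]=65.36; IV: μ=8, E[X²]=74.
E[X] = 0.18·2.0303 + 0.22·1.08 + 0.29·7.6 + 0.31·8 = 5.28705.
E[X²] = 0.18·10.2746 + 0.22·2.052 + 0.29·65.36 + 0.31·74 = 44.1953.
Var(X) = E[X²] − (E[X])² = 44.1953 − 27.9529 = 16.2423.
SD(X) = √16.2423 = 4.03018.

4.0302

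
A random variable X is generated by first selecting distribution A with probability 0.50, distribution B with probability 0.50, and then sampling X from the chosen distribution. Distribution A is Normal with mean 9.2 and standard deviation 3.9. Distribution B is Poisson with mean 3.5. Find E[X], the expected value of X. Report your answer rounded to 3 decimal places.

Component means — A: 9.2; B: 3.5.
E[X] = 0.5·9.2 + 0.5·3.5 = 6.35.

6.350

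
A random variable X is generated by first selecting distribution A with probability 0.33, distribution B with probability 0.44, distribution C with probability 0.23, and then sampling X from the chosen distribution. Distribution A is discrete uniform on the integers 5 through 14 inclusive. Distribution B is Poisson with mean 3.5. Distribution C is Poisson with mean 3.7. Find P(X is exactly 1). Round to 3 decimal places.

0.068

Conditional on each component, P(X = 1): A: 0; B: 0.105691; C: 0.091477.
By total probability, P(X = 1) = 0.33·0 + 0.44·0.105691 + 0.23·0.091477 = 0.0675437.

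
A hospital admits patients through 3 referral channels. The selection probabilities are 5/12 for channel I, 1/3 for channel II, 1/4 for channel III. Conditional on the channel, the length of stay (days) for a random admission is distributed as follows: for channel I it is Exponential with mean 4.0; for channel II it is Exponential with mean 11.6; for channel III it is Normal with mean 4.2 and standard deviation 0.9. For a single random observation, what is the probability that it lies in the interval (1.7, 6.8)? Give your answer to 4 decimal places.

Conditional on each channel, P(1.7 < X < 6.8): I: 0.471086; II: 0.307247; III: 0.99533.
By total probability, P(1.7 < X < 6.8) = 0.416667·0.471086 + 0.333333·0.307247 + 0.25·0.99533 = 0.547534.

0.5475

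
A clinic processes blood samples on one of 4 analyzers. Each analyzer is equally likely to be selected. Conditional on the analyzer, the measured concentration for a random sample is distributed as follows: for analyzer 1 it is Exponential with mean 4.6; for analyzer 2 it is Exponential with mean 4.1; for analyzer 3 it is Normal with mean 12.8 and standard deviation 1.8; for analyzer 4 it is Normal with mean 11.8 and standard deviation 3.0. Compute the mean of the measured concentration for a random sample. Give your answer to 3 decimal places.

8.325

Component means — 1: 4.6; 2: 4.1; 3: 12.8; 4: 11.8.
E[X] = 0.25·4.6 + 0.25·4.1 + 0.25·12.8 + 0.25·11.8 = 8.325.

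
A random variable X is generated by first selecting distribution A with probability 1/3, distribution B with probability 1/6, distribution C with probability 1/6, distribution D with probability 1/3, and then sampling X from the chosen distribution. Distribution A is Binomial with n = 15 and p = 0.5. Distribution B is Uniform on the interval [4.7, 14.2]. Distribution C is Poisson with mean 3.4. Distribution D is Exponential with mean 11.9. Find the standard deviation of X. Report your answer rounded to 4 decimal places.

7.6768

Per component, A: μ=7.5, E[X²]=60; B: μ=9.45, E[X²]=96.8233; C: μ=3.4, E[X²]=14.96; D: μ=11.9, E[X²]=283.22.
E[X] = 0.333333·7.5 + 0.166667·9.45 + 0.166667·3.4 + 0.333333·11.9 = 8.60833.
E[X²] = 0.333333·60 + 0.166667·96.8233 + 0.166667·14.96 + 0.333333·283.22 = 133.037.
Var(X) = E[X²] − (E[X])² = 133.037 − 74.1034 = 58.9338.
SD(X) = √58.9338 = 7.67684.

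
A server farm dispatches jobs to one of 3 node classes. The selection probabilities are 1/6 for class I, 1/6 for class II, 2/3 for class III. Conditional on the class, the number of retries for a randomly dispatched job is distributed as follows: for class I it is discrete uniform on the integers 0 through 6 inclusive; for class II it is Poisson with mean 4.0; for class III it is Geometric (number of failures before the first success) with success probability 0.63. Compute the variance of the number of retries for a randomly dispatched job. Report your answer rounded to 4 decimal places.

3.9234

Per component, I: μ=3, E[X²]=13; II: μ=4, E[X²]=20; III: μ=0.587302, E[X²]=1.27715.
E[X] = 0.166667·3 + 0.166667·4 + 0.666667·0.587302 = 1.5582.
E[X²] = 0.166667·13 + 0.166667·20 + 0.666667·1.27715 = 6.35143.
Var(X) = E[X²] − (E[X])² = 6.35143 − 2.42799 = 3.92344.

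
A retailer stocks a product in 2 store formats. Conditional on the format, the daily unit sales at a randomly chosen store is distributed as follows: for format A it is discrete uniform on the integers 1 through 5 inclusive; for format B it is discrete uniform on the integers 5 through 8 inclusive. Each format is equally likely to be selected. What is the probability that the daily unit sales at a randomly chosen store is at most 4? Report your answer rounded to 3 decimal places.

Conditional on each format, P(X ≤ 4): A: 0.8; B: 0.
By total probability, P(X ≤ 4) = 0.5·0.8 + 0.5·0 = 0.4.

0.400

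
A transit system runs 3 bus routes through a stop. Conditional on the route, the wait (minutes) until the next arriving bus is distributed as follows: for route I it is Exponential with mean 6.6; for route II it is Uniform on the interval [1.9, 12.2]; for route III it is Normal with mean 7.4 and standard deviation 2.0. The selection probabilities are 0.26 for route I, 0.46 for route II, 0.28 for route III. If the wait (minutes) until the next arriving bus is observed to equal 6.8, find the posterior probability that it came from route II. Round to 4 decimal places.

0.3983

Likelihoods f(6.8 | ·): I: 0.0540756; II: 0.0970874; III: 0.190694.
Posterior ∝ prior × likelihood. Numerator for II: 0.46·0.0970874 = 0.0446602.
Normalizing constant: 0.26·0.0540756 + 0.46·0.0970874 + 0.28·0.190694 = 0.112114.
P(II | observation) = 0.0446602 / 0.112114 = 0.398346.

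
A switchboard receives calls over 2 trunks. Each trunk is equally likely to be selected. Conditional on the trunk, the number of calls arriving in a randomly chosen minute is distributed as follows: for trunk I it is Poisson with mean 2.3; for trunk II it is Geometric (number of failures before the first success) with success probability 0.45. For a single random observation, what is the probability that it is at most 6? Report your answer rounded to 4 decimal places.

0.9877

Conditional on each trunk, P(X ≤ 6): I: 0.990638; II: 0.984776.
By total probability, P(X ≤ 6) = 0.5·0.990638 + 0.5·0.984776 = 0.987707.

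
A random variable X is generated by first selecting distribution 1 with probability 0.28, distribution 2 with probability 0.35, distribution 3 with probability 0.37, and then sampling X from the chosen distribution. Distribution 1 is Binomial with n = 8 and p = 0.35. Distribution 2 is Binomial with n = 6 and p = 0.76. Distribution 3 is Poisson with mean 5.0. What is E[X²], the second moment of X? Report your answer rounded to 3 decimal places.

For each component E[X²] = Var + (mean)², giving 1: 9.66; 2: 21.888; 3: 30.
Overall E[X²] = 0.28·9.66 + 0.35·21.888 + 0.37·30 = 21.4656.

21.466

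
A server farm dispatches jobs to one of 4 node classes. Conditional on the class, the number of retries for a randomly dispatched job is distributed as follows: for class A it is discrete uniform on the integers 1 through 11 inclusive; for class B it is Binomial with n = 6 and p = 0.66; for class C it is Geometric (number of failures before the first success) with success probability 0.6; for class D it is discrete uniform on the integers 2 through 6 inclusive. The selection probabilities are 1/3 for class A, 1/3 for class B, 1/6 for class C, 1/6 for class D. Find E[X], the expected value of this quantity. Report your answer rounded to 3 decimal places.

Component means — A: 6; B: 3.96; C: 0.666667; D: 4.
E[X] = 0.333333·6 + 0.333333·3.96 + 0.166667·0.666667 + 0.166667·4 = 4.09778.

4.098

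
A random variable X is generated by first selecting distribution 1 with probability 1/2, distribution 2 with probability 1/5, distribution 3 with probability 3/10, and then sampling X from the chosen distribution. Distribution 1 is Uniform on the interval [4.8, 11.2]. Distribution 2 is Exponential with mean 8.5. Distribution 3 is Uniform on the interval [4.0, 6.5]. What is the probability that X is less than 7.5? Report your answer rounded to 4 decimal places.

Conditional on each component, P(X < 7.5): 1: 0.421875; 2: 0.586192; 3: 1.
By total probability, P(X < 7.5) = 0.5·0.421875 + 0.2·0.586192 + 0.3·1 = 0.628176.

0.6282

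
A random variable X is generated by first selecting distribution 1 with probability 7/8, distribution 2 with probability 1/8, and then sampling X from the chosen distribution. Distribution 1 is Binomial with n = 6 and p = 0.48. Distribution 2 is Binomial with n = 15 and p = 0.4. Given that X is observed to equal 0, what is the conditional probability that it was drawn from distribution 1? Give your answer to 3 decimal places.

0.997

Likelihoods P(X=0 | ·): 1: 0.0197706; 2: 0.000470185.
Posterior ∝ prior × likelihood. Numerator for 1: 0.875·0.0197706 = 0.0172993.
Normalizing constant: 0.875·0.0197706 + 0.125·0.000470185 = 0.0173581.
P(1 | observation) = 0.0172993 / 0.0173581 = 0.996614.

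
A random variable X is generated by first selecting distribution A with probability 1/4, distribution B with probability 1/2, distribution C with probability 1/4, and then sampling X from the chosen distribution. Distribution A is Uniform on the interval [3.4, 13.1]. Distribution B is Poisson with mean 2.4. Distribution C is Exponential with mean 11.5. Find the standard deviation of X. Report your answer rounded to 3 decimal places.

Per component, A: μ=8.25, E[X²]=75.9033; B: μ=2.4, E[X²]=8.16; C: μ=11.5, E[X²]=264.5.
E[X] = 0.25·8.25 + 0.5·2.4 + 0.25·11.5 = 6.1375.
E[X²] = 0.25·75.9033 + 0.5·8.16 + 0.25·264.5 = 89.1808.
Var(X) = E[X²] − (E[X])² = 89.1808 − 37.6689 = 51.5119.
SD(X) = √51.5119 = 7.17718.

7.177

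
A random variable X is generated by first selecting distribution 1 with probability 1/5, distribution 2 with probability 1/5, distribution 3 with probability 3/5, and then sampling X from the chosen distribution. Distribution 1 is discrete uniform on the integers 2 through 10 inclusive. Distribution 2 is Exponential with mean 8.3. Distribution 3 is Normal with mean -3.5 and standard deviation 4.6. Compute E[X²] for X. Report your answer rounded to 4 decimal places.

For each component E[X²] = Var + (mean)², giving 1: 42.6667; 2: 137.78; 3: 33.41.
Overall E[X²] = 0.2·42.6667 + 0.2·137.78 + 0.6·33.41 = 56.1353.

56.1353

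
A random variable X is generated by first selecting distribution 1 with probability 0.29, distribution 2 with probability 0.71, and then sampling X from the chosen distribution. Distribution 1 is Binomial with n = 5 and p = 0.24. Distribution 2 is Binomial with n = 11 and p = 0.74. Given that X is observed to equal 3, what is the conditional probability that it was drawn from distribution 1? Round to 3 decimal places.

0.959

Likelihoods P(X=3 | ·): 1: 0.0798474; 2: 0.00139626.
Posterior ∝ prior × likelihood. Numerator for 1: 0.29·0.0798474 = 0.0231558.
Normalizing constant: 0.29·0.0798474 + 0.71·0.00139626 = 0.0241471.
P(1 | observation) = 0.0231558 / 0.0241471 = 0.958946.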